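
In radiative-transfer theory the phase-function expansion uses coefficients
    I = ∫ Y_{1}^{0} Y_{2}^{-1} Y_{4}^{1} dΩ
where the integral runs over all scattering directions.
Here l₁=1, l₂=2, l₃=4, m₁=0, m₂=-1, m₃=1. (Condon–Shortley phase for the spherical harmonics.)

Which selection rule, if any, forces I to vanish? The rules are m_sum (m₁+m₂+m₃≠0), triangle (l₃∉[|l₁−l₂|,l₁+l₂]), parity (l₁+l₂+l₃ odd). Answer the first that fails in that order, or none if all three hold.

triangle

azimuthal sum: 0 − 1 + 1 = 0  ✓
1 ≤ 4 ≤ 3 (triangle on l)  ✗
L = 1 + 2 + 4 = 7 (odd)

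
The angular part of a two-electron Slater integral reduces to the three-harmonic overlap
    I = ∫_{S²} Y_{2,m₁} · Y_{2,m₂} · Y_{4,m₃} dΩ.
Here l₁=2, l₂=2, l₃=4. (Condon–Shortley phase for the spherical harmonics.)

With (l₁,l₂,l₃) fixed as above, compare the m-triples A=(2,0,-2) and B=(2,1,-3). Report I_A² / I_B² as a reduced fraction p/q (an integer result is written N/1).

3/7

Same 2,2,4: normalisation and zero-m 3j drop out of the ratio.
A: Δ: 0! 4! 4! / 9! → 1/630; sum: t=0:+1/96 = 1/96; 3j²(2 2 4; 2 0 -2) = Δ·Π!·Σ² = 1/42  (sign +1)
B: Δ: 0! 4! 4! / 9! → 1/630; sum: t=0:+1/144 = 1/144; 3j²(2 2 4; 2 1 -3) = Δ·Π!·Σ² = 1/18  (sign -1)
I_A²/I_B² = (1/42)/(1/18) = 3/7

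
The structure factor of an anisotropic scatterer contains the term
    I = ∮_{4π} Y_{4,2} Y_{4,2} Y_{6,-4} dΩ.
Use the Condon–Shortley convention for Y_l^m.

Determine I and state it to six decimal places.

0.159678

m-sum 0 ✓  L=14 even ✓  0≤6≤8 ✓
Π(2lᵢ+1) = 9×9×13 = 1053
triangle coeff Δ(4,4,6) = 1/1261260
Σ_t [0,2]: t=0:+1/4608 t=1:−1/1296 t=2:+1/4608 = -7/20736
(3j)²=20/1287 [(4 4 6; 0 0 0)], sign=-1
Σ_t [0,2]: t=0:+1/69120 t=1:−1/14400 t=2:+1/69120 = -7/172800
(3j)²=14/715 [(4 4 6; 2 2 -4)], sign=-1
⇒ 4πI² = 504/1573
I = (+1)√(504/1573/(4π)) = 0.15967833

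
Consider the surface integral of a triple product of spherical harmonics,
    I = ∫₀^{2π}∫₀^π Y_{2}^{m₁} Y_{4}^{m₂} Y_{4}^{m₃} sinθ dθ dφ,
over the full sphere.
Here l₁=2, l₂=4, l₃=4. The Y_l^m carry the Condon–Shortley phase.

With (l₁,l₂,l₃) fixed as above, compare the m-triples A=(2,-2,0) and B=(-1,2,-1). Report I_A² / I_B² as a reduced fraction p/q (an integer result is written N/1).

l's match ⇒ only the (l;m) 3-j factors differ between A and B.
A: triangle coeff Δ(2,4,4) = 1/13860; Σ_t [0,0]: t=0:+1/192 = 1/192; (3j)²=3/77 [(2 4 4; 2 -2 0)], sign=+1
B: triangle coeff Δ(2,4,4) = 1/13860; Σ_t [1,2]: t=1:−1/240 t=2:+1/96 = 1/160; (3j)²=27/1540 [(2 4 4; -1 2 -1)], sign=-1
I_A²/I_B² = (3/77)/(27/1540) = 20/9

20/9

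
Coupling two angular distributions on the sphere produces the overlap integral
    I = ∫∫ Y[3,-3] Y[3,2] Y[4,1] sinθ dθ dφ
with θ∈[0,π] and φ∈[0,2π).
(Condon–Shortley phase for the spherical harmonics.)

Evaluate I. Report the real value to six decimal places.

Rules hold: Σm=0, L=10 even, 0≤4≤6.
N = 7·7·9 = 441
Δ = 2!·4!·4!/11! = 1/34650
Racah Σ t=0..2: t=0:+1/72 t=1:−1/16 t=2:+1/72 = -5/144
⇒ 3j(3 3 4; 0 0 0)² = 2/77, sgn -1
Racah Σ t=2..2: t=2:+1/288 = 1/288
⇒ 3j(3 3 4; -3 2 1)² = 5/231, sgn -1
4πI² = N·(3j₀)²·(3jₘ)² = 30/121
I = +1·√(0.247934/4π) = 0.14046335

0.140463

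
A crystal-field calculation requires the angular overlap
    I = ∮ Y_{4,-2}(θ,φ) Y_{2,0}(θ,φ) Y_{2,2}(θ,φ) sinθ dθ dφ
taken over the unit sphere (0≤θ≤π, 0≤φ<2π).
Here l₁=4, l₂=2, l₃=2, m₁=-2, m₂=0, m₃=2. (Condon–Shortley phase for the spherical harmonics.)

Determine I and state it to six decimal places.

m-sum 0 ✓  L=8 even ✓  2≤2≤6 ✓
Π(2lᵢ+1) = 9×5×5 = 225
triangle coeff Δ(4,2,2) = 1/630
Σ_t [2,2]: t=2:+1/16 = 1/16
(3j)²=2/35 [(4 2 2; 0 0 0)], sign=+1
Σ_t [2,2]: t=2:+1/96 = 1/96
(3j)²=1/42 [(4 2 2; -2 0 2)], sign=+1
⇒ 4πI² = 15/49
I = (+1)√(15/49/(4π)) = 0.15607835

0.156078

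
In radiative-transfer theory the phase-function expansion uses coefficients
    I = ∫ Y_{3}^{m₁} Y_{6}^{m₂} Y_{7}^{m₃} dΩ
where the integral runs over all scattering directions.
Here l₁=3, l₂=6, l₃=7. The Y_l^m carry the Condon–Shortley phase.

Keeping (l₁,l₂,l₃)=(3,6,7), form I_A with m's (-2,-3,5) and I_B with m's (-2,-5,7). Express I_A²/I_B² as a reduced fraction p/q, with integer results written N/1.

375/1001

Shared (l₁,l₂,l₃)=(3,6,7): N and (l;000)² cancel in I_A²/I_B².
A: Δ = 2!·4!·10!/17! = 1/2042040; Racah Σ t=1..2: t=1:−1/1935360 t=2:+1/4354560 = -1/3483648; ⇒ 3j(3 6 7; -2 -3 5)² = 125/12376, sgn -1
B: Δ = 2!·4!·10!/17! = 1/2042040; Racah Σ t=1..1: t=1:−1/87091200 = -1/87091200; ⇒ 3j(3 6 7; -2 -5 7)² = 11/408, sgn -1
I_A²/I_B² = (125/12376)/(11/408) = 375/1001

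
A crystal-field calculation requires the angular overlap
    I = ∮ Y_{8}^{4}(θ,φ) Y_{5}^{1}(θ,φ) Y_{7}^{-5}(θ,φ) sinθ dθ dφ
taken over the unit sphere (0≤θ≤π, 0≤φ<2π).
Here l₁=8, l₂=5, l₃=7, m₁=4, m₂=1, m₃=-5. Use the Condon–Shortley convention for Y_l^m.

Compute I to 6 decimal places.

-0.011252

m-sum 0 ✓  L=20 even ✓  3≤7≤13 ✓
Π(2lᵢ+1) = 17×11×15 = 2805
triangle coeff Δ(8,5,7) = 1/814773960
Σ_t [1,5]: t=1:−1/87091200 t=2:+1/4976640 t=3:−1/2073600 t=4:+1/4976640 t=5:−1/87091200 = -1/9676800
(3j)²=360/46189 [(8 5 7; 0 0 0)], sign=+1
Σ_t [2,4]: t=2:+1/92897280 t=3:−1/78382080 t=4:+1/696729600 = -1/1791590400
(3j)²=11/151164 [(8 5 7; 4 1 -5)], sign=-1
⇒ 4πI² = 1650/1037153
I = (-1)√(1650/1037153/(4π)) = -0.01125163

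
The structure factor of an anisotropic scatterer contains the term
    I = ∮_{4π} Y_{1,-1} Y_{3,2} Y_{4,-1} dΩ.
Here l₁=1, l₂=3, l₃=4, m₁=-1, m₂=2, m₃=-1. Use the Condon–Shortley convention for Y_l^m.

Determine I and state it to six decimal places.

-0.106622

Rules hold: Σm=0, L=8 even, 2≤4≤4.
N = 3·7·9 = 189
Δ = 0!·2!·6!/9! = 1/252
Racah Σ t=0..0: t=0:+1/36 = 1/36
⇒ 3j(1 3 4; 0 0 0)² = 4/63, sgn +1
Racah Σ t=0..0: t=0:+1/240 = 1/240
⇒ 3j(1 3 4; -1 2 -1)² = 1/84, sgn -1
4πI² = N·(3j₀)²·(3jₘ)² = 1/7
I = -1·√(0.142857/4π) = -0.10662181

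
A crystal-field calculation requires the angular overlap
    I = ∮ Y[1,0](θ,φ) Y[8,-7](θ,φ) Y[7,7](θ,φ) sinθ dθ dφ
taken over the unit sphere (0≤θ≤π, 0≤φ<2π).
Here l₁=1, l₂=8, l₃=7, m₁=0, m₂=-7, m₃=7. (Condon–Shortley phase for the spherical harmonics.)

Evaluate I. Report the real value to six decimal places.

-0.118504

Checks pass: Σm=0; 16 even; l₃=7∈[7,9].
(2·1+1)(2·8+1)(2·7+1) = 765
Δ: 2! 0! 14! / 17! → 1/2040
sum: t=1:−1/25401600 = -1/25401600
3j²(1 8 7; 0 0 0) = Δ·Π!·Σ² = 8/255  (sign +1)
sum: t=1:−1/87178291200 = -1/87178291200
3j²(1 8 7; 0 -7 7) = Δ·Π!·Σ² = 1/136  (sign -1)
combine: 4πI² = 765·8/255·1/136 = 3/17
take √, sign -1: I = -0.11850352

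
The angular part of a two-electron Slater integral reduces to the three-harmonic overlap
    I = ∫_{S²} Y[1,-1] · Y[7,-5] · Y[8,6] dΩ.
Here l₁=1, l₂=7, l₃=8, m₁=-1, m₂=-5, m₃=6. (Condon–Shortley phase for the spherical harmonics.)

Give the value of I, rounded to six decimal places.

0.291881

Rules hold: Σm=0, L=16 even, 6≤8≤8.
N = 3·15·17 = 765
Δ = 0!·2!·14!/17! = 1/2040
Racah Σ t=0..0: t=0:+1/25401600 = 1/25401600
⇒ 3j(1 7 8; 0 0 0)² = 8/255, sgn +1
Racah Σ t=0..0: t=0:+1/1916006400 = 1/1916006400
⇒ 3j(1 7 8; -1 -5 6)² = 91/2040, sgn +1
4πI² = N·(3j₀)²·(3jₘ)² = 91/85
I = +1·√(1.07059/4π) = 0.29188132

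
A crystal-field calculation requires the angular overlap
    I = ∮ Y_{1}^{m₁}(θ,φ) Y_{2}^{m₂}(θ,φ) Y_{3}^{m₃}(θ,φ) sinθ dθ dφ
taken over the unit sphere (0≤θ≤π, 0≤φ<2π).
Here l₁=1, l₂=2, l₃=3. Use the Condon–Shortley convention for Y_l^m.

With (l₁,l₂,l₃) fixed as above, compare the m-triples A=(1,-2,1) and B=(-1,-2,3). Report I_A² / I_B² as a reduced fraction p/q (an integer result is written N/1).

1/15

Shared (l₁,l₂,l₃)=(1,2,3): N and (l;000)² cancel in I_A²/I_B².
A: Δ = 0!·2!·4!/7! = 1/105; Racah Σ t=0..0: t=0:+1/48 = 1/48; ⇒ 3j(1 2 3; 1 -2 1)² = 1/105, sgn +1
B: Δ = 0!·2!·4!/7! = 1/105; Racah Σ t=0..0: t=0:+1/48 = 1/48; ⇒ 3j(1 2 3; -1 -2 3)² = 1/7, sgn +1
I_A²/I_B² = (1/105)/(1/7) = 1/15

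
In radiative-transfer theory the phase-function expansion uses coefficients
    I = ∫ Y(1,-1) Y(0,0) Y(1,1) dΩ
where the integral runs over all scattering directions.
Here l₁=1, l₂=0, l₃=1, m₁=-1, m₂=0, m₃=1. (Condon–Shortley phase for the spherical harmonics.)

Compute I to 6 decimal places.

Checks pass: Σm=0; 2 even; l₃=1∈[1,1].
(2·1+1)(2·0+1)(2·1+1) = 9
Δ: 0! 2! 0! / 3! → 1/3
sum: t=0:+1/1 = 1/1
3j²(1 0 1; 0 0 0) = Δ·Π!·Σ² = 1/3  (sign -1)
sum: t=0:+1/2 = 1/2
3j²(1 0 1; -1 0 1) = Δ·Π!·Σ² = 1/3  (sign +1)
combine: 4πI² = 9·1/3·1/3 = 1/1
take √, sign -1: I = -0.28209479

-0.282095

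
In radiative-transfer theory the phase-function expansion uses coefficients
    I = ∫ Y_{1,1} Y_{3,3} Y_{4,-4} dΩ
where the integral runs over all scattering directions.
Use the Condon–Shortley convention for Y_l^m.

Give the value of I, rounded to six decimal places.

0.325735

m-sum 0 ✓  L=8 even ✓  2≤4≤4 ✓
Π(2lᵢ+1) = 3×7×9 = 189
triangle coeff Δ(1,3,4) = 1/252
Σ_t [0,0]: t=0:+1/36 = 1/36
(3j)²=4/63 [(1 3 4; 0 0 0)], sign=+1
Σ_t [0,0]: t=0:+1/1440 = 1/1440
(3j)²=1/9 [(1 3 4; 1 3 -4)], sign=+1
⇒ 4πI² = 4/3
I = (+1)√(4/3/(4π)) = 0.32573501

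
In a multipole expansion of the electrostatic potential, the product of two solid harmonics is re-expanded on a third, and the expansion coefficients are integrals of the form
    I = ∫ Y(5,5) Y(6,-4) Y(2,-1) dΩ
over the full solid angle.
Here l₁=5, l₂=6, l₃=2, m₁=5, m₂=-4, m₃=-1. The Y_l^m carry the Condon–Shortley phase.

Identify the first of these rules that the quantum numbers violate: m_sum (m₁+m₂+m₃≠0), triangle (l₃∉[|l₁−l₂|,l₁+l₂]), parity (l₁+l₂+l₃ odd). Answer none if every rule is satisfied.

parity

m₁+m₂+m₃ = 5 − 4 − 1 = 0  ✓
triangle: |5−6|=1 ≤ l₃=2 ≤ 5+6=11  ✓
parity: l₁+l₂+l₃ = 13 is odd  ✗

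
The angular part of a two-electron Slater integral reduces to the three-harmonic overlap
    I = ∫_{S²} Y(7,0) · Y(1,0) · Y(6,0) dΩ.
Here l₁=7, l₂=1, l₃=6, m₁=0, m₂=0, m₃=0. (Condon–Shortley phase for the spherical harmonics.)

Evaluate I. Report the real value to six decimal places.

0.244927

m-sum 0 ✓  L=14 even ✓  6≤6≤8 ✓
Π(2lᵢ+1) = 15×3×13 = 585
triangle coeff Δ(7,1,6) = 1/1365
Σ_t [1,1]: t=1:−1/518400 = -1/518400
(3j)²=7/195 [(7 1 6; 0 0 0)], sign=-1
(m-triple is (0,0,0) — same symbol as above.)
⇒ 4πI² = 49/65
I = (+1)√(49/65/(4π)) = 0.24492687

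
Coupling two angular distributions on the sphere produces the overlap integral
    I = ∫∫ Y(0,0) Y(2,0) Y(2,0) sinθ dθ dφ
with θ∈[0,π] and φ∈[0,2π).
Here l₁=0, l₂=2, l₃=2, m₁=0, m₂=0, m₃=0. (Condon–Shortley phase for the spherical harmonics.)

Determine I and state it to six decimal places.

0.282095

Checks pass: Σm=0; 4 even; l₃=2∈[2,2].
(2·0+1)(2·2+1)(2·2+1) = 25
Δ: 0! 0! 4! / 5! → 1/5
sum: t=0:+1/4 = 1/4
3j²(0 2 2; 0 0 0) = Δ·Π!·Σ² = 1/5  (sign +1)
(m-triple is (0,0,0) — same symbol as above.)
combine: 4πI² = 25·1/5·1/5 = 1/1
take √, sign +1: I = 0.28209479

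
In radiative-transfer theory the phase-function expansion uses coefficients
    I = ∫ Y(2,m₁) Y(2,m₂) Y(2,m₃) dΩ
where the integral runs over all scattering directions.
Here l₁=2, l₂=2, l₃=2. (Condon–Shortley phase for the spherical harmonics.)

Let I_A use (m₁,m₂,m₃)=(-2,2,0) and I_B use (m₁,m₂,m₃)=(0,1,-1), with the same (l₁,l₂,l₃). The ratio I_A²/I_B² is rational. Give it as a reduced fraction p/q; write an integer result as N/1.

l's match ⇒ only the (l;m) 3-j factors differ between A and B.
A: triangle coeff Δ(2,2,2) = 1/630; Σ_t [2,2]: t=2:+1/8 = 1/8; (3j)²=2/35 [(2 2 2; -2 2 0)], sign=+1
B: triangle coeff Δ(2,2,2) = 1/630; Σ_t [1,2]: t=1:−1/2 t=2:+1/4 = -1/4; (3j)²=1/70 [(2 2 2; 0 1 -1)], sign=+1
I_A²/I_B² = (2/35)/(1/70) = 4/1

4/1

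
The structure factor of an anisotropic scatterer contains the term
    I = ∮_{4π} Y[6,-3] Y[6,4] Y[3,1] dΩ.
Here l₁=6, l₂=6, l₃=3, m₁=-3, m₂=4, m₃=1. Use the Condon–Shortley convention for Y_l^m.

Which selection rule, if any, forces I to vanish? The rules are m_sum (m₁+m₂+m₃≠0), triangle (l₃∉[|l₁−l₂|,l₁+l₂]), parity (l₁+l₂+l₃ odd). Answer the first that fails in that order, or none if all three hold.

m_sum

Σmᵢ = 2  ✗
l₃∈[|l₁−l₂|,l₁+l₂]=[0,12], have l₃=3
Σlᵢ = 15 ⇒ odd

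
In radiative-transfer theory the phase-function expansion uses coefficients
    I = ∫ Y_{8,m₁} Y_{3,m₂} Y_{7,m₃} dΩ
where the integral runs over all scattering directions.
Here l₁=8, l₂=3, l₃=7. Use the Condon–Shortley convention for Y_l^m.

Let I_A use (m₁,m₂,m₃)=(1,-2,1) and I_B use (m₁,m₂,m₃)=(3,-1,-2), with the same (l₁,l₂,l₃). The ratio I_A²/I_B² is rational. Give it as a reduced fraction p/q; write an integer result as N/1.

64/77

l's match ⇒ only the (l;m) 3-j factors differ between A and B.
A: triangle coeff Δ(8,3,7) = 1/5290740; Σ_t [0,1]: t=0:+1/14515200 t=1:−1/6220800 = -1/10886400; (3j)²=128/12597 [(8 3 7; 1 -2 1)], sign=-1
B: triangle coeff Δ(8,3,7) = 1/5290740; Σ_t [0,2]: t=0:+1/29030400 t=1:−1/5806080 t=2:+1/17418240 = -1/12441600; (3j)²=154/12597 [(8 3 7; 3 -1 -2)], sign=+1
I_A²/I_B² = (128/12597)/(154/12597) = 64/77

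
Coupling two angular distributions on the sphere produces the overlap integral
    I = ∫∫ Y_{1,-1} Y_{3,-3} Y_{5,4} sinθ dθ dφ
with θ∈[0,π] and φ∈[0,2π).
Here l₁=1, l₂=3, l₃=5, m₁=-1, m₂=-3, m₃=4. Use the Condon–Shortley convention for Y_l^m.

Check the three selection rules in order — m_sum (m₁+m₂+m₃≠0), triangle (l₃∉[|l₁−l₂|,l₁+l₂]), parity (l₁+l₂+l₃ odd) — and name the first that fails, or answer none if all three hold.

m₁+m₂+m₃ = -1 − 3 + 4 = 0  ✓
triangle: |1−3|=2 ≤ l₃=5 ≤ 1+3=4  ✗
parity: l₁+l₂+l₃ = 9 is odd

triangle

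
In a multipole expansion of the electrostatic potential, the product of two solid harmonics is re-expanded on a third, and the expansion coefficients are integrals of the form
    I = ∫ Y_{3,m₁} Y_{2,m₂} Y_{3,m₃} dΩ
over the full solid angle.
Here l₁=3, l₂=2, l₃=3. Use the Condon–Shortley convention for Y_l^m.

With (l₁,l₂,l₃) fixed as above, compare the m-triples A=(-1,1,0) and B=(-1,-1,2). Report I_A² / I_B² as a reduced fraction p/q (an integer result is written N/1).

Same 3,2,3: normalisation and zero-m 3j drop out of the ratio.
A: Δ: 2! 4! 2! / 9! → 1/3780; sum: t=1:−1/12 t=2:+1/8 = 1/24; 3j²(3 2 3; -1 1 0) = Δ·Π!·Σ² = 1/210  (sign -1)
B: Δ: 2! 4! 2! / 9! → 1/3780; sum: t=0:+1/48 t=1:−1/12 = -1/16; 3j²(3 2 3; -1 -1 2) = Δ·Π!·Σ² = 1/28  (sign +1)
I_A²/I_B² = (1/210)/(1/28) = 2/15

2/15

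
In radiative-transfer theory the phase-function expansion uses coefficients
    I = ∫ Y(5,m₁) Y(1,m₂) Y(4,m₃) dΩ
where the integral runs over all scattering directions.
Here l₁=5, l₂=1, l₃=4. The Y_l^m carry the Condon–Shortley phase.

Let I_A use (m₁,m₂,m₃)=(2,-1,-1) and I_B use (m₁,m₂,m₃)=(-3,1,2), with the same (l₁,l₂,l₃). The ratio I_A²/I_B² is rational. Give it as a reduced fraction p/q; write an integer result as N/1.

Shared (l₁,l₂,l₃)=(5,1,4): N and (l;000)² cancel in I_A²/I_B².
A: Δ = 2!·8!·0!/11! = 1/495; Racah Σ t=0..0: t=0:+1/1440 = 1/1440; ⇒ 3j(5 1 4; 2 -1 -1)² = 7/165, sgn -1
B: Δ = 2!·8!·0!/11! = 1/495; Racah Σ t=2..2: t=2:+1/2880 = 1/2880; ⇒ 3j(5 1 4; -3 1 2)² = 28/495, sgn +1
I_A²/I_B² = (7/165)/(28/495) = 3/4

3/4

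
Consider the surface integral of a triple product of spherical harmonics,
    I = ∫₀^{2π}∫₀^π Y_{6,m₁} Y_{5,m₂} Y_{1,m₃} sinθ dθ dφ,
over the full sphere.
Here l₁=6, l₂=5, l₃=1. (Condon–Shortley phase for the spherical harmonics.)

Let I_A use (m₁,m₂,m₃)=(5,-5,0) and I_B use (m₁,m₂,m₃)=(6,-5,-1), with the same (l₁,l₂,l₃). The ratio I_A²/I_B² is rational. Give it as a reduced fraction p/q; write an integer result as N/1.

1/6

l's match ⇒ only the (l;m) 3-j factors differ between A and B.
A: triangle coeff Δ(6,5,1) = 1/858; Σ_t [0,0]: t=0:+1/3628800 = 1/3628800; (3j)²=1/78 [(6 5 1; 5 -5 0)], sign=-1
B: triangle coeff Δ(6,5,1) = 1/858; Σ_t [0,0]: t=0:+1/7257600 = 1/7257600; (3j)²=1/13 [(6 5 1; 6 -5 -1)], sign=+1
I_A²/I_B² = (1/78)/(1/13) = 1/6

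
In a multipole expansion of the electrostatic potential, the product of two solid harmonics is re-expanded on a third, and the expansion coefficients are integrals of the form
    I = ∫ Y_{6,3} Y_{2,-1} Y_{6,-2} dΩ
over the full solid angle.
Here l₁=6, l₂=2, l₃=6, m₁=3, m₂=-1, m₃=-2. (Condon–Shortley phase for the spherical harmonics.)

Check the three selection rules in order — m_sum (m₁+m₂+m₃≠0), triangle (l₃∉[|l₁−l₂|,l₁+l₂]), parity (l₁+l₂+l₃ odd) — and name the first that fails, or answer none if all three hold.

m₁+m₂+m₃ = 3 − 1 − 2 = 0  ✓
triangle: |6−2|=4 ≤ l₃=6 ≤ 6+2=8  ✓
parity: l₁+l₂+l₃ = 14 is even  ✓

none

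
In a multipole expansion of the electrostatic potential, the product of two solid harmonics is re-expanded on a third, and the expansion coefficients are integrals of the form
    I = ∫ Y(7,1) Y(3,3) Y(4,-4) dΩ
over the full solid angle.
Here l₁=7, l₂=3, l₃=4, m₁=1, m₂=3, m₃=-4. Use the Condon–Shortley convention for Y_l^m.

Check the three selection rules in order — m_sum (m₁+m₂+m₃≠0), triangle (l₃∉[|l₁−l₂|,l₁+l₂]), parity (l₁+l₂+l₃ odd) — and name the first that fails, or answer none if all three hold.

Σmᵢ = 0  ✓
l₃∈[|l₁−l₂|,l₁+l₂]=[4,10], have l₃=4  ✓
Σlᵢ = 14 ⇒ even  ✓

none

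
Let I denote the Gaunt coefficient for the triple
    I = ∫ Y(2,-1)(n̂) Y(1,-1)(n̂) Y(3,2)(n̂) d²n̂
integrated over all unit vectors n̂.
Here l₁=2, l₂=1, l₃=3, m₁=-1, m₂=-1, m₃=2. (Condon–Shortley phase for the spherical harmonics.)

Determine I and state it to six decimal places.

0.261169

m-sum 0 ✓  L=6 even ✓  1≤3≤3 ✓
Π(2lᵢ+1) = 5×3×7 = 105
triangle coeff Δ(2,1,3) = 1/105
Σ_t [0,0]: t=0:+1/4 = 1/4
(3j)²=3/35 [(2 1 3; 0 0 0)], sign=-1
Σ_t [0,0]: t=0:+1/12 = 1/12
(3j)²=2/21 [(2 1 3; -1 -1 2)], sign=-1
⇒ 4πI² = 6/7
I = (+1)√(6/7/(4π)) = 0.26116903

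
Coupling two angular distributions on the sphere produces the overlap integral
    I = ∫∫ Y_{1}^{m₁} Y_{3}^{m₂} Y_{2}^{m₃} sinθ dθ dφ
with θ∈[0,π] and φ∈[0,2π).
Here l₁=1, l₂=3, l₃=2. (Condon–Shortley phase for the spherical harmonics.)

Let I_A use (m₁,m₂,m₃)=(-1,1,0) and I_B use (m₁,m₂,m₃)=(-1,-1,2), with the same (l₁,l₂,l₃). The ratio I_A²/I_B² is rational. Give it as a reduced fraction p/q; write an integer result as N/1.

Shared (l₁,l₂,l₃)=(1,3,2): N and (l;000)² cancel in I_A²/I_B².
A: Δ = 2!·0!·4!/7! = 1/105; Racah Σ t=2..2: t=2:+1/8 = 1/8; ⇒ 3j(1 3 2; -1 1 0)² = 2/35, sgn +1
B: Δ = 2!·0!·4!/7! = 1/105; Racah Σ t=2..2: t=2:+1/48 = 1/48; ⇒ 3j(1 3 2; -1 -1 2)² = 1/105, sgn +1
I_A²/I_B² = (2/35)/(1/105) = 6/1

6/1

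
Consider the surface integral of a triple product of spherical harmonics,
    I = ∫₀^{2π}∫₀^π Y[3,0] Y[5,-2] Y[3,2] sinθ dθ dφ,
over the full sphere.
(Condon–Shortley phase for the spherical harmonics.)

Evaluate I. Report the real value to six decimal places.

l₁+l₂+l₃=11 is odd: 3j(l;000)=0 ⇒ I=0

0.000000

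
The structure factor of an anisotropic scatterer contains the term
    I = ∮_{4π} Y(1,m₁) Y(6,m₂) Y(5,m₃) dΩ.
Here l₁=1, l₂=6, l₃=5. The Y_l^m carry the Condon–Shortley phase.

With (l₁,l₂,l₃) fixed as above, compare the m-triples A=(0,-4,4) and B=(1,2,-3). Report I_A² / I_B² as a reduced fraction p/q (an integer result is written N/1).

Same 1,6,5: normalisation and zero-m 3j drop out of the ratio.
A: Δ: 2! 0! 10! / 13! → 1/858; sum: t=1:−1/362880 = -1/362880; 3j²(1 6 5; 0 -4 4) = Δ·Π!·Σ² = 10/429  (sign +1)
B: Δ: 2! 0! 10! / 13! → 1/858; sum: t=0:+1/161280 = 1/161280; 3j²(1 6 5; 1 2 -3) = Δ·Π!·Σ² = 1/143  (sign +1)
I_A²/I_B² = (10/429)/(1/143) = 10/3

10/3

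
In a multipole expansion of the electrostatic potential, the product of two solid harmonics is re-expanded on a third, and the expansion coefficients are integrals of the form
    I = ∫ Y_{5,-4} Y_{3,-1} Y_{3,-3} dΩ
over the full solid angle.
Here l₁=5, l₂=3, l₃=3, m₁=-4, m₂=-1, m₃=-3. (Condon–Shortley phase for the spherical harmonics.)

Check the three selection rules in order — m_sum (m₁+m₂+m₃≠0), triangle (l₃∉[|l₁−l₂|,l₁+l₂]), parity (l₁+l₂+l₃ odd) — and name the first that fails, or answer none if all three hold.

m_sum

azimuthal sum: -4 − 1 − 3 = -8  ✗
2 ≤ 3 ≤ 8 (triangle on l)
L = 5 + 3 + 3 = 11 (odd)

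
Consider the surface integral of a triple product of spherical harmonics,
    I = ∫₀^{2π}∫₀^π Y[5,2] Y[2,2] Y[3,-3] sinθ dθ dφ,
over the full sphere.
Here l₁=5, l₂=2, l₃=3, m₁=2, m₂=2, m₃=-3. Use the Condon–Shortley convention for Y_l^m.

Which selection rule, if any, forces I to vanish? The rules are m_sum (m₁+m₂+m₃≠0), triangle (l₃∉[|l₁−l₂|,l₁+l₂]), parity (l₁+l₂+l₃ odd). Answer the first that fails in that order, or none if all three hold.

m_sum

azimuthal sum: 2 + 2 − 3 = 1  ✗
3 ≤ 3 ≤ 7 (triangle on l)
L = 5 + 2 + 3 = 10 (even)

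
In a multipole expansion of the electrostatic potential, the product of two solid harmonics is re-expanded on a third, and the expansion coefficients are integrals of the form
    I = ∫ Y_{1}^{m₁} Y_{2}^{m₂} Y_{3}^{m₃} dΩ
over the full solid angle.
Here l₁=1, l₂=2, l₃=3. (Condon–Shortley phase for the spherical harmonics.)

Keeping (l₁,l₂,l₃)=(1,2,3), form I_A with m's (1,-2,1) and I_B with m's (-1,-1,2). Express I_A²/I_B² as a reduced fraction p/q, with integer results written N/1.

1/10

l's match ⇒ only the (l;m) 3-j factors differ between A and B.
A: triangle coeff Δ(1,2,3) = 1/105; Σ_t [0,0]: t=0:+1/48 = 1/48; (3j)²=1/105 [(1 2 3; 1 -2 1)], sign=+1
B: triangle coeff Δ(1,2,3) = 1/105; Σ_t [0,0]: t=0:+1/12 = 1/12; (3j)²=2/21 [(1 2 3; -1 -1 2)], sign=-1
I_A²/I_B² = (1/105)/(2/21) = 1/10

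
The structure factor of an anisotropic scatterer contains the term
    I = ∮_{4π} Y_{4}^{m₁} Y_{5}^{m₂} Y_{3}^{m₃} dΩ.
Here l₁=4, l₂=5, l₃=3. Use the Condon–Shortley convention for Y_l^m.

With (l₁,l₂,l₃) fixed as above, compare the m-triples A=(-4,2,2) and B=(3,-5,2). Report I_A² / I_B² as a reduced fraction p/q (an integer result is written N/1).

Shared (l₁,l₂,l₃)=(4,5,3): N and (l;000)² cancel in I_A²/I_B².
A: Δ = 6!·2!·4!/13! = 1/180180; Racah Σ t=6..6: t=6:+1/8640 = 1/8640; ⇒ 3j(4 5 3; -4 2 2)² = 14/1287, sgn -1
B: Δ = 6!·2!·4!/13! = 1/180180; Racah Σ t=0..0: t=0:+1/17280 = 1/17280; ⇒ 3j(4 5 3; 3 -5 2)² = 35/858, sgn -1
I_A²/I_B² = (14/1287)/(35/858) = 4/15

4/15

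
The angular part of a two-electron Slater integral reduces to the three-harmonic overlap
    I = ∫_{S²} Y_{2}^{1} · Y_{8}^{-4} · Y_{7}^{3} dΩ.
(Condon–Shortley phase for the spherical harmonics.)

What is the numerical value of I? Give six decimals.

0.000000

Σlᵢ=17 odd — θ-integrand is odd under cosθ→−cosθ; I=0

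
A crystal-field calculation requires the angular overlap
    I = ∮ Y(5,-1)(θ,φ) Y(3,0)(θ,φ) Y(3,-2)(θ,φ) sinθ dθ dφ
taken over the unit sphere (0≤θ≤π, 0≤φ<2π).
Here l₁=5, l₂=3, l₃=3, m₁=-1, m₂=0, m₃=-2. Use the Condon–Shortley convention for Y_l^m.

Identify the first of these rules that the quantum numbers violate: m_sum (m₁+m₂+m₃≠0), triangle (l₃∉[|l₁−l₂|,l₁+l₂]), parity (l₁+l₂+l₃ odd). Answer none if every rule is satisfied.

azimuthal sum: -1 + 0 − 2 = -3  ✗
2 ≤ 3 ≤ 8 (triangle on l)
L = 5 + 3 + 3 = 11 (odd)

m_sum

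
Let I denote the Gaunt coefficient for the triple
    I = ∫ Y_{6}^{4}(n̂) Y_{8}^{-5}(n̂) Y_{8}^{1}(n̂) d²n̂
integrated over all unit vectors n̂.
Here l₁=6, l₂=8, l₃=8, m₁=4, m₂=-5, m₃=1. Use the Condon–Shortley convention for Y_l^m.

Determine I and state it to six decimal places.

0.045417

m-sum 0 ✓  L=22 even ✓  2≤8≤14 ✓
Π(2lᵢ+1) = 13×17×17 = 3757
triangle coeff Δ(6,8,8) = 1/13742520792
Σ_t [0,6]: t=0:+1/41803776000 t=1:−1/435456000 t=2:+1/39813120 t=3:−1/18662400 t=4:+1/39813120 t=5:−1/435456000 t=6:+1/41803776000 = -11/1393459200
(3j)²=600/96577 [(6 8 8; 0 0 0)], sign=-1
Σ_t [0,2]: t=0:+1/1045094400 t=1:−1/1161216000 t=2:+1/12541132800 = 11/62705664000
(3j)²=33/29716 [(6 8 8; 4 -5 1)], sign=-1
⇒ 4πI² = 4950/190969
I = (+1)√(4950/190969/(4π)) = 0.04541677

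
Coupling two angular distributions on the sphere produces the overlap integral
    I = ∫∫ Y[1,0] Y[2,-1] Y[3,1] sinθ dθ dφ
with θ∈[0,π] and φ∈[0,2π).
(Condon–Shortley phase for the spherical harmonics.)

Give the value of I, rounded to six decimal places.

Checks pass: Σm=0; 6 even; l₃=3∈[1,3].
(2·1+1)(2·2+1)(2·3+1) = 105
Δ: 0! 2! 4! / 7! → 1/105
sum: t=0:+1/4 = 1/4
3j²(1 2 3; 0 0 0) = Δ·Π!·Σ² = 3/35  (sign -1)
sum: t=0:+1/6 = 1/6
3j²(1 2 3; 0 -1 1) = Δ·Π!·Σ² = 8/105  (sign +1)
combine: 4πI² = 105·3/35·8/105 = 24/35
take √, sign -1: I = -0.23359668

-0.233597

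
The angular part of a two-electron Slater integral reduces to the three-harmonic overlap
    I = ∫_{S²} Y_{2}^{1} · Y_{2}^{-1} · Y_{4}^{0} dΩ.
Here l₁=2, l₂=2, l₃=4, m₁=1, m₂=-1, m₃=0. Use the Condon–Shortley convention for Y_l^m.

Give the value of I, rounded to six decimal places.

0.161197

Rules hold: Σm=0, L=8 even, 0≤4≤4.
N = 5·5·9 = 225
Δ = 0!·4!·4!/9! = 1/630
Racah Σ t=0..0: t=0:+1/16 = 1/16
⇒ 3j(2 2 4; 0 0 0)² = 2/35, sgn +1
Racah Σ t=0..0: t=0:+1/36 = 1/36
⇒ 3j(2 2 4; 1 -1 0)² = 8/315, sgn +1
4πI² = N·(3j₀)²·(3jₘ)² = 16/49
I = +1·√(0.326531/4π) = 0.16119702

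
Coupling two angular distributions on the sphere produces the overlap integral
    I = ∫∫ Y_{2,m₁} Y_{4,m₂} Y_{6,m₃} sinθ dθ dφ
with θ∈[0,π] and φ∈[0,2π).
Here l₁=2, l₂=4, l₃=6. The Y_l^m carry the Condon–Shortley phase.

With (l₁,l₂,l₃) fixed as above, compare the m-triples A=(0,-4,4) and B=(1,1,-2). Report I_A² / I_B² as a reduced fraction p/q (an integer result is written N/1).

45/224

Same 2,4,6: normalisation and zero-m 3j drop out of the ratio.
A: Δ: 0! 4! 8! / 13! → 1/6435; sum: t=0:+1/161280 = 1/161280; 3j²(2 4 6; 0 -4 4) = Δ·Π!·Σ² = 1/143  (sign +1)
B: Δ: 0! 4! 8! / 13! → 1/6435; sum: t=0:+1/4320 = 1/4320; 3j²(2 4 6; 1 1 -2) = Δ·Π!·Σ² = 224/6435  (sign +1)
I_A²/I_B² = (1/143)/(224/6435) = 45/224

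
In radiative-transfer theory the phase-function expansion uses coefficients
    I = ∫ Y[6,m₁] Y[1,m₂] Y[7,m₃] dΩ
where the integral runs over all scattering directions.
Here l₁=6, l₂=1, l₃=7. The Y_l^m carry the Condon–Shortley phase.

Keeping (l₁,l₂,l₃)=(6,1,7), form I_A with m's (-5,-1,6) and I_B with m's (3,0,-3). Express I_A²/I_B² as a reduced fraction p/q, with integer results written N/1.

Same 6,1,7: normalisation and zero-m 3j drop out of the ratio.
A: Δ: 0! 12! 2! / 15! → 1/1365; sum: t=0:+1/79833600 = 1/79833600; 3j²(6 1 7; -5 -1 6) = Δ·Π!·Σ² = 2/35  (sign -1)
B: Δ: 0! 12! 2! / 15! → 1/1365; sum: t=0:+1/2177280 = 1/2177280; 3j²(6 1 7; 3 0 -3) = Δ·Π!·Σ² = 8/273  (sign +1)
I_A²/I_B² = (2/35)/(8/273) = 39/20

39/20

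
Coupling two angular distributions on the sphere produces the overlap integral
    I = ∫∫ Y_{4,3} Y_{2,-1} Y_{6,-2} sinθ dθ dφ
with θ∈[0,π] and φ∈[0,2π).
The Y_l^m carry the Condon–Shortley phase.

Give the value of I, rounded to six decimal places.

0.089969

Checks pass: Σm=0; 12 even; l₃=6∈[2,6].
(2·4+1)(2·2+1)(2·6+1) = 585
Δ: 0! 8! 4! / 13! → 1/6435
sum: t=0:+1/2304 = 1/2304
3j²(4 2 6; 0 0 0) = Δ·Π!·Σ² = 5/143  (sign +1)
sum: t=0:+1/30240 = 1/30240
3j²(4 2 6; 3 -1 -2) = Δ·Π!·Σ² = 32/6435  (sign +1)
combine: 4πI² = 585·5/143·32/6435 = 160/1573
take √, sign +1: I = 0.08996855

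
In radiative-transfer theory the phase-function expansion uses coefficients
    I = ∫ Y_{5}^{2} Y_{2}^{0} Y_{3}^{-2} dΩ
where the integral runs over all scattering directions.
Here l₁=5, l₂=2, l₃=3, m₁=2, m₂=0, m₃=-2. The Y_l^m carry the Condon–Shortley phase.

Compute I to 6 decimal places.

0.190188

m-sum 0 ✓  L=10 even ✓  3≤3≤7 ✓
Π(2lᵢ+1) = 11×5×7 = 385
triangle coeff Δ(5,2,3) = 1/2310
Σ_t [2,2]: t=2:+1/144 = 1/144
(3j)²=10/231 [(5 2 3; 0 0 0)], sign=-1
Σ_t [2,2]: t=2:+1/480 = 1/480
(3j)²=3/110 [(5 2 3; 2 0 -2)], sign=-1
⇒ 4πI² = 5/11
I = (+1)√(5/11/(4π)) = 0.19018827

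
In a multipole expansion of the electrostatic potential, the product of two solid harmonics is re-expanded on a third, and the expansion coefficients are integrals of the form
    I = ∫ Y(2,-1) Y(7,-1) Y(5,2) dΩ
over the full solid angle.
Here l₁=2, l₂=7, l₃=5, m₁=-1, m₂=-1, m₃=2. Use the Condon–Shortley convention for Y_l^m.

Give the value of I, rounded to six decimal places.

-0.143343

m-sum 0 ✓  L=14 even ✓  5≤5≤9 ✓
Π(2lᵢ+1) = 5×15×11 = 825
triangle coeff Δ(2,7,5) = 1/15015
Σ_t [2,2]: t=2:+1/57600 = 1/57600
(3j)²=21/715 [(2 7 5; 0 0 0)], sign=-1
Σ_t [3,3]: t=3:−1/181440 = -1/181440
(3j)²=32/3003 [(2 7 5; -1 -1 2)], sign=+1
⇒ 4πI² = 480/1859
I = (-1)√(480/1859/(4π)) = -0.14334284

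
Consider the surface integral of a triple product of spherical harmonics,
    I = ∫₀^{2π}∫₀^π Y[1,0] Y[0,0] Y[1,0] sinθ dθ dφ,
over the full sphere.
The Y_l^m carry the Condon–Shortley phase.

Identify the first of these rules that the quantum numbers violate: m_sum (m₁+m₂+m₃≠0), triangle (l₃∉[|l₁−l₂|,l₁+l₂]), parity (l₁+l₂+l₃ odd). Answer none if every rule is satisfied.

none

m₁+m₂+m₃ = 0 + 0 + 0 = 0  ✓
triangle: |1−0|=1 ≤ l₃=1 ≤ 1+0=1  ✓
parity: l₁+l₂+l₃ = 2 is even  ✓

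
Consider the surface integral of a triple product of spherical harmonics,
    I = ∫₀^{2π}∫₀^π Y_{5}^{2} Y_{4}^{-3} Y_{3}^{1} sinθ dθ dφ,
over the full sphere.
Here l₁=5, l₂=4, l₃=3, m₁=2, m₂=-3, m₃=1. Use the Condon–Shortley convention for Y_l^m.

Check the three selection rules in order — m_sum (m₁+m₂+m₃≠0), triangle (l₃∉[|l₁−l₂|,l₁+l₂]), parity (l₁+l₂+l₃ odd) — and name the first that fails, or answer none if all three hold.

azimuthal sum: 2 − 3 + 1 = 0  ✓
1 ≤ 3 ≤ 9 (triangle on l)  ✓
L = 5 + 4 + 3 = 12 (even)  ✓

none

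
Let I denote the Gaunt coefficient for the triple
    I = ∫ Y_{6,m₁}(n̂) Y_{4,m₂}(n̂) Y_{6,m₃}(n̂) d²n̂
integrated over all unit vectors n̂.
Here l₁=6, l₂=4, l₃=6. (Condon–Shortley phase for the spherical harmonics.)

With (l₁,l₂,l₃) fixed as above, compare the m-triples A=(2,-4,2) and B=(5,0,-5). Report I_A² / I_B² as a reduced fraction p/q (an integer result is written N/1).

l's match ⇒ only the (l;m) 3-j factors differ between A and B.
A: triangle coeff Δ(6,4,6) = 1/15315300; Σ_t [0,0]: t=0:+1/331776 = 1/331776; (3j)²=490/21879 [(6 4 6; 2 -4 2)], sign=+1
B: triangle coeff Δ(6,4,6) = 1/15315300; Σ_t [0,1]: t=0:+1/2903040 t=1:−1/1451520 = -1/2903040; (3j)²=11/1547 [(6 4 6; 5 0 -5)], sign=+1
I_A²/I_B² = (490/21879)/(11/1547) = 3430/1089

3430/1089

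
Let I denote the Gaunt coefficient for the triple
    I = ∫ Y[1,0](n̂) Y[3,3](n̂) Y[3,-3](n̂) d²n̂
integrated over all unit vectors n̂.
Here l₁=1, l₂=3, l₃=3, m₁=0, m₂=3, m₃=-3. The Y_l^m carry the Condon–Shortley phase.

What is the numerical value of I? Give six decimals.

Σlᵢ=7 odd — θ-integrand is odd under cosθ→−cosθ; I=0

0.000000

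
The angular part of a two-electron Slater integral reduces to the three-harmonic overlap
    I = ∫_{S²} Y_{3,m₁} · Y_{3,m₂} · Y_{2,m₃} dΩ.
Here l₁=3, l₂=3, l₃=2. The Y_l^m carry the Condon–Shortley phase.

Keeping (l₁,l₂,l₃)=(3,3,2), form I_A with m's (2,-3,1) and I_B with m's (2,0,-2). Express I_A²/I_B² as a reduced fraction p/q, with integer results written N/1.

5/4

l's match ⇒ only the (l;m) 3-j factors differ between A and B.
A: triangle coeff Δ(3,3,2) = 1/3780; Σ_t [0,0]: t=0:+1/48 = 1/48; (3j)²=5/84 [(3 3 2; 2 -3 1)], sign=-1
B: triangle coeff Δ(3,3,2) = 1/3780; Σ_t [1,1]: t=1:−1/24 = -1/24; (3j)²=1/21 [(3 3 2; 2 0 -2)], sign=-1
I_A²/I_B² = (5/84)/(1/21) = 5/4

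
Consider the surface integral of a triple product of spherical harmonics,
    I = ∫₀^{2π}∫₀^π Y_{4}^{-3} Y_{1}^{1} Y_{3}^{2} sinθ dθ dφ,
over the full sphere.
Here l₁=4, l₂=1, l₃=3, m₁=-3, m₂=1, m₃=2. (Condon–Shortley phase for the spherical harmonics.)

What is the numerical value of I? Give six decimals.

m-sum 0 ✓  L=8 even ✓  3≤3≤5 ✓
Π(2lᵢ+1) = 9×3×7 = 189
triangle coeff Δ(4,1,3) = 1/252
Σ_t [1,1]: t=1:−1/36 = -1/36
(3j)²=4/63 [(4 1 3; 0 0 0)], sign=+1
Σ_t [2,2]: t=2:+1/240 = 1/240
(3j)²=1/12 [(4 1 3; -3 1 2)], sign=-1
⇒ 4πI² = 1/1
I = (-1)√(1/1/(4π)) = -0.28209479

-0.282095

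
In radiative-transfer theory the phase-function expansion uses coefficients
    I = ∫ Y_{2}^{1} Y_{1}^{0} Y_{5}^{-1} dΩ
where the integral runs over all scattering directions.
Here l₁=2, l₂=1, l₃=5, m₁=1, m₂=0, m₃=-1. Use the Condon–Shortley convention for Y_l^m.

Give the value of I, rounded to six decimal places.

l₃=5 ∉ [1,3] — triangle fails ⇒ I = 0

0.000000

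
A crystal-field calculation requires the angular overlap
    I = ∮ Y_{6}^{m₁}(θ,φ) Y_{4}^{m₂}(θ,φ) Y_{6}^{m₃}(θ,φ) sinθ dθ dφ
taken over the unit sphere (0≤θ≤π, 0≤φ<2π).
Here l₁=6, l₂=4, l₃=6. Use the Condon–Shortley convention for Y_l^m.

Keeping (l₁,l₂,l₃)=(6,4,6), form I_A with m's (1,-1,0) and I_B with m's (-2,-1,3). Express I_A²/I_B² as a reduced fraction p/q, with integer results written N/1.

56/507

l's match ⇒ only the (l;m) 3-j factors differ between A and B.
A: triangle coeff Δ(6,4,6) = 1/15315300; Σ_t [0,3]: t=0:+1/103680 t=1:−1/13824 t=2:+1/17280 t=3:−1/207360 = -1/103680; (3j)²=10/7293 [(6 4 6; 1 -1 0)], sign=-1
B: triangle coeff Δ(6,4,6) = 1/15315300; Σ_t [0,3]: t=0:+1/5806080 t=1:−1/120960 t=2:+1/34560 t=3:−1/103680 = 13/1161216; (3j)²=65/5236 [(6 4 6; -2 -1 3)], sign=-1
I_A²/I_B² = (10/7293)/(65/5236) = 56/507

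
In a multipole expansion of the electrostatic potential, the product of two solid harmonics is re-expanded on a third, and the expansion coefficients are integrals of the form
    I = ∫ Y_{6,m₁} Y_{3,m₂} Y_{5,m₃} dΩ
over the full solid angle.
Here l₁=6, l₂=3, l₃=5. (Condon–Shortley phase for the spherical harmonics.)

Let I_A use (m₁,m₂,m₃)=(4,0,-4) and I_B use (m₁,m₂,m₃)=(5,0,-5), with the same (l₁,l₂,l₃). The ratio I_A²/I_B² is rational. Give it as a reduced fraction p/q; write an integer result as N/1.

5/11

l's match ⇒ only the (l;m) 3-j factors differ between A and B.
A: triangle coeff Δ(6,3,5) = 1/675675; Σ_t [1,2]: t=1:−1/60480 t=2:+1/161280 = -1/96768; (3j)²=15/1001 [(6 3 5; 4 0 -4)], sign=+1
B: triangle coeff Δ(6,3,5) = 1/675675; Σ_t [1,1]: t=1:−1/483840 = -1/483840; (3j)²=3/91 [(6 3 5; 5 0 -5)], sign=-1
I_A²/I_B² = (15/1001)/(3/91) = 5/11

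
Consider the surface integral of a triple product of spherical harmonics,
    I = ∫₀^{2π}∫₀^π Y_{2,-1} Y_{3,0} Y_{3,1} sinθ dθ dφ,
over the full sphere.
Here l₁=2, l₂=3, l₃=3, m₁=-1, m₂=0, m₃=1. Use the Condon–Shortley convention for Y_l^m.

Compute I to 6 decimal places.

-0.059471

Checks pass: Σm=0; 8 even; l₃=3∈[1,5].
(2·2+1)(2·3+1)(2·3+1) = 245
Δ: 2! 2! 4! / 9! → 1/3780
sum: t=0:+1/24 t=1:−1/4 t=2:+1/24 = -1/6
3j²(2 3 3; 0 0 0) = Δ·Π!·Σ² = 4/105  (sign +1)
sum: t=1:−1/8 t=2:+1/12 = -1/24
3j²(2 3 3; -1 0 1) = Δ·Π!·Σ² = 1/210  (sign -1)
combine: 4πI² = 245·4/105·1/210 = 2/45
take √, sign -1: I = -0.05947080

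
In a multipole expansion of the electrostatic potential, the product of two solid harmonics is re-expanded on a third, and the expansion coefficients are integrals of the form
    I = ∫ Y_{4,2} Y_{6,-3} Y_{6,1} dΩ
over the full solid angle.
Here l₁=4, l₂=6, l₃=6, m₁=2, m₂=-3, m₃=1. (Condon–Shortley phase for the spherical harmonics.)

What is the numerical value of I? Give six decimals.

Rules hold: Σm=0, L=16 even, 2≤6≤10.
N = 9·13·13 = 1521
Δ = 4!·4!·8!/17! = 1/15315300
Racah Σ t=0..4: t=0:+1/829440 t=1:−1/25920 t=2:+1/9216 t=3:−1/25920 t=4:+1/829440 = 7/207360
⇒ 3j(4 6 6; 0 0 0)² = 28/2431, sgn +1
Racah Σ t=0..2: t=0:+1/69120 t=1:−1/51840 t=2:+1/483840 = -1/362880
⇒ 3j(4 6 6; 2 -3 1)² = 16/17017, sgn +1
4πI² = N·(3j₀)²·(3jₘ)² = 576/34969
I = +1·√(0.0164717/4π) = 0.03620468

0.036205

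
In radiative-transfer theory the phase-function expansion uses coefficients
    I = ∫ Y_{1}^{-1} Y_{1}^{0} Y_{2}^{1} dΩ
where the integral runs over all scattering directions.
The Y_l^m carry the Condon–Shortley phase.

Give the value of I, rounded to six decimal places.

Rules hold: Σm=0, L=4 even, 0≤2≤2.
N = 3·3·5 = 45
Δ = 0!·2!·2!/5! = 1/30
Racah Σ t=0..0: t=0:+1/1 = 1/1
⇒ 3j(1 1 2; 0 0 0)² = 2/15, sgn +1
Racah Σ t=0..0: t=0:+1/2 = 1/2
⇒ 3j(1 1 2; -1 0 1)² = 1/10, sgn -1
4πI² = N·(3j₀)²·(3jₘ)² = 3/5
I = -1·√(0.6/4π) = -0.21850969

-0.218510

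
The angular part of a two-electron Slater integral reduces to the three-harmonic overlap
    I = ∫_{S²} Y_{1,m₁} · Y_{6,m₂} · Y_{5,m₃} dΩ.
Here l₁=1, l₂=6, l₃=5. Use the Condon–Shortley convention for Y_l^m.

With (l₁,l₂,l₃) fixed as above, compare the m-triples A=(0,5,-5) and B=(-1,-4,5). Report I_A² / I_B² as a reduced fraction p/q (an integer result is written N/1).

Same 1,6,5: normalisation and zero-m 3j drop out of the ratio.
A: Δ: 2! 0! 10! / 13! → 1/858; sum: t=1:−1/3628800 = -1/3628800; 3j²(1 6 5; 0 5 -5) = Δ·Π!·Σ² = 1/78  (sign -1)
B: Δ: 2! 0! 10! / 13! → 1/858; sum: t=2:+1/7257600 = 1/7257600; 3j²(1 6 5; -1 -4 5) = Δ·Π!·Σ² = 1/858  (sign +1)
I_A²/I_B² = (1/78)/(1/858) = 11/1

11/1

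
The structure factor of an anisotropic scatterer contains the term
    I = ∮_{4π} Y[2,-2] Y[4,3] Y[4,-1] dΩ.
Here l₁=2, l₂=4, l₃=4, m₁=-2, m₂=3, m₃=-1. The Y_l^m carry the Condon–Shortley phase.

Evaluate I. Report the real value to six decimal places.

0.159270

Checks pass: Σm=0; 10 even; l₃=4∈[2,6].
(2·2+1)(2·4+1)(2·4+1) = 405
Δ: 2! 2! 6! / 11! → 1/13860
sum: t=0:+1/192 t=1:−1/36 t=2:+1/192 = -5/288
3j²(2 4 4; 0 0 0) = Δ·Π!·Σ² = 20/693  (sign -1)
sum: t=2:+1/480 = 1/480
3j²(2 4 4; -2 3 -1) = Δ·Π!·Σ² = 3/110  (sign -1)
combine: 4πI² = 405·20/693·3/110 = 270/847
take √, sign +1: I = 0.15927046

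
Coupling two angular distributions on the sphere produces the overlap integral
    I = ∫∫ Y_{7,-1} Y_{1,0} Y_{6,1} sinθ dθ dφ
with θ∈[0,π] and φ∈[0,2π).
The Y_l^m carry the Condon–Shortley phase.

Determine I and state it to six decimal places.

m-sum 0 ✓  L=14 even ✓  6≤6≤8 ✓
Π(2lᵢ+1) = 15×3×13 = 585
triangle coeff Δ(7,1,6) = 1/1365
Σ_t [1,1]: t=1:−1/518400 = -1/518400
(3j)²=7/195 [(7 1 6; 0 0 0)], sign=-1
Σ_t [1,1]: t=1:−1/604800 = -1/604800
(3j)²=16/455 [(7 1 6; -1 0 1)], sign=+1
⇒ 4πI² = 48/65
I = (-1)√(48/65/(4π)) = -0.24241473

-0.242415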